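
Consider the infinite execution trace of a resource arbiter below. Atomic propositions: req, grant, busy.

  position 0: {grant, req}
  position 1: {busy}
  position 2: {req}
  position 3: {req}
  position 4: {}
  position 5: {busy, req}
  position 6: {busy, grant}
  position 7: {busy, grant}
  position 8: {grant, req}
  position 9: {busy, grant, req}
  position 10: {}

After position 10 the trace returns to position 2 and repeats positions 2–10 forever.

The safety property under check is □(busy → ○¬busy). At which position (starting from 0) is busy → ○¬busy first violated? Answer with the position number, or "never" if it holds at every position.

5

Check busy → ○¬busy at each position in order: 0 ✓, 1 ✓, 2 ✓, 3 ✓, 4 ✓.
At position 5 the labels are {busy, req} and the next position 6 has {busy, grant}, so busy → ○¬busy is false there. This is the first violation.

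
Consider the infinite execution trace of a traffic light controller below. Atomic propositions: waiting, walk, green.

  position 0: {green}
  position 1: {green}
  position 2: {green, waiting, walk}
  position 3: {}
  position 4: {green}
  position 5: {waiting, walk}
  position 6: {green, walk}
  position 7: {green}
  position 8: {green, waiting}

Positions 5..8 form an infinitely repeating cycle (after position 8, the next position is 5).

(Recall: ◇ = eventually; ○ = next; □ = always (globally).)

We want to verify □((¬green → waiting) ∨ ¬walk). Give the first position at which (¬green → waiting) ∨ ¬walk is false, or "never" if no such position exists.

never

(¬green → waiting) ∨ ¬walk holds at every position 0..8, and those are all the positions the trace ever visits, so the invariant □((¬green → waiting) ∨ ¬walk) is never violated.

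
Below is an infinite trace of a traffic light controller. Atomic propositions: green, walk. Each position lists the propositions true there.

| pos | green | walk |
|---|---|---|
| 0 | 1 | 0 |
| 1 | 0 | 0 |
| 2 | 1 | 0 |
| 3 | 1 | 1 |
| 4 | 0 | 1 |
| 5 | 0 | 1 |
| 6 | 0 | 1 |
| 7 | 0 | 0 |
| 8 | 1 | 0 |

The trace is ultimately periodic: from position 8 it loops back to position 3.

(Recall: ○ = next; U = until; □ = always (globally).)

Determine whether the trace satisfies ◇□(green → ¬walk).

□(green → ¬walk) is false at every position 0..8, so it never becomes true and ◇□(green → ¬walk) fails.

Does not hold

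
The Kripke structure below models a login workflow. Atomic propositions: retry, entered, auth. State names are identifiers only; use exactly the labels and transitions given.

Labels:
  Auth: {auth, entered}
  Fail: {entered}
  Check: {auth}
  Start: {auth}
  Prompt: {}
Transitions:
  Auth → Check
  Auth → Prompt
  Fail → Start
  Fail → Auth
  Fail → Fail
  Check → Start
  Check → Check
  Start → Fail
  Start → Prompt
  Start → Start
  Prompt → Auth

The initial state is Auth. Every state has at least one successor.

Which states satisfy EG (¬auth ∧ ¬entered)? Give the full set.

none

States satisfying ¬auth ∧ ¬entered: {Prompt}.
States satisfying EG (¬auth ∧ ¬entered): ∅.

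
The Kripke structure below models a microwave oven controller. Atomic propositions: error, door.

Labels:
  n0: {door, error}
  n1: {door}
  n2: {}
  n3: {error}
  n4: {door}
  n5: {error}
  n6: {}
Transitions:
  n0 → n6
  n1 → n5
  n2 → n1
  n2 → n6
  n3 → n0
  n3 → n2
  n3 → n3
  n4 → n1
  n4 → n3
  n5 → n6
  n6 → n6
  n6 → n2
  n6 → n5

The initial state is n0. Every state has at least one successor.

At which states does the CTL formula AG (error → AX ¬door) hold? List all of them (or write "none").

States satisfying error → AX ¬door: {n0, n1, n2, n4, n5, n6}.
States satisfying AG (error → AX ¬door): {n0, n1, n2, n5, n6}.

{n0, n1, n2, n5, n6}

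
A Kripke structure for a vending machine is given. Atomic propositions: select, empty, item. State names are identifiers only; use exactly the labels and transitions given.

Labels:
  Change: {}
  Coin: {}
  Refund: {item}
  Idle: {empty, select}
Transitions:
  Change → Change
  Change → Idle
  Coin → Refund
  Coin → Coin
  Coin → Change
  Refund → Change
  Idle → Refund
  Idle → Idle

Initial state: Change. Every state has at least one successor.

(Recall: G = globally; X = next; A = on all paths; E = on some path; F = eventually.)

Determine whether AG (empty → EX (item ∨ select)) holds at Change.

Satisfied

States satisfying empty → EX (item ∨ select): {Change, Coin, Refund, Idle}.
States satisfying AG (empty → EX (item ∨ select)): {Change, Coin, Refund, Idle}.
Every state reachable from Change satisfies empty → EX (item ∨ select).
Change ∈ Sat(AG (empty → EX (item ∨ select))).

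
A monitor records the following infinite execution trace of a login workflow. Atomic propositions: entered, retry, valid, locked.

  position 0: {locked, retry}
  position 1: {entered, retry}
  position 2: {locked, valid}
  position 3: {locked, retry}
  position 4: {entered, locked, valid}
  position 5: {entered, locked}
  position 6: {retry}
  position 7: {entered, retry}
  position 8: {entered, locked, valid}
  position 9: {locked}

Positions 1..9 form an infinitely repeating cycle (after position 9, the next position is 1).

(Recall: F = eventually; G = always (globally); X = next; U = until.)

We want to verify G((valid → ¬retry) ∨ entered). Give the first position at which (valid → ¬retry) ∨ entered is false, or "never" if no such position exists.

never

(valid → ¬retry) ∨ entered holds at every position 0..9, and those are all the positions the trace ever visits, so the invariant G((valid → ¬retry) ∨ entered) is never violated.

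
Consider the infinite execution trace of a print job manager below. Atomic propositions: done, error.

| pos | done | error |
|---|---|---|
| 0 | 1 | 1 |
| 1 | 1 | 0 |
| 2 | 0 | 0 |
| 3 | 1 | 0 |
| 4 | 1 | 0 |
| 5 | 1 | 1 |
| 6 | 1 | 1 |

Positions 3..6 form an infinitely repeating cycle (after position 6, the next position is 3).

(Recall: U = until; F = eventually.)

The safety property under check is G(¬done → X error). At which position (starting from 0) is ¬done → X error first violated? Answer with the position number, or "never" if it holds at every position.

Check ¬done → X error at each position in order: 0 ✓, 1 ✓.
At position 2 the labels are {} and the next position 3 has {done}, so ¬done → X error is false there. This is the first violation.

2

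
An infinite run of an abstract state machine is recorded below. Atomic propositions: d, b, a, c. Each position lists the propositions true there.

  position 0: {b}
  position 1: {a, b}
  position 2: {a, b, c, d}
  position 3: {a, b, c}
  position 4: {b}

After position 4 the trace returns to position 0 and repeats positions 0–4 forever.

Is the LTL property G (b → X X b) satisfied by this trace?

Holds

b → X X b holds at every position 0..4, and those are all positions ever visited, so G (b → X X b) holds.
Positions where b holds: 0, 1, 2, 3, 4.
Check X X b at each: 0→ok, 1→ok, 2→ok, 3→ok, 4→ok.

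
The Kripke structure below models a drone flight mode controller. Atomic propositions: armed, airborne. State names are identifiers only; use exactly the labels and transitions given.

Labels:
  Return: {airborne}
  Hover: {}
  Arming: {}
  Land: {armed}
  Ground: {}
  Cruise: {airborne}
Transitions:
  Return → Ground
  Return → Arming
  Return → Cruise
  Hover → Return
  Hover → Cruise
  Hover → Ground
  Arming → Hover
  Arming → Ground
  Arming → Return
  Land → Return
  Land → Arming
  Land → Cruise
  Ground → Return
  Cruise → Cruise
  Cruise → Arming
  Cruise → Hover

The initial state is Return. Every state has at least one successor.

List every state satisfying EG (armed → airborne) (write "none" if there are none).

States satisfying armed → airborne: {Return, Hover, Arming, Ground, Cruise}.
States satisfying EG (armed → airborne): {Return, Hover, Arming, Ground, Cruise}.

{Return, Hover, Arming, Ground, Cruise}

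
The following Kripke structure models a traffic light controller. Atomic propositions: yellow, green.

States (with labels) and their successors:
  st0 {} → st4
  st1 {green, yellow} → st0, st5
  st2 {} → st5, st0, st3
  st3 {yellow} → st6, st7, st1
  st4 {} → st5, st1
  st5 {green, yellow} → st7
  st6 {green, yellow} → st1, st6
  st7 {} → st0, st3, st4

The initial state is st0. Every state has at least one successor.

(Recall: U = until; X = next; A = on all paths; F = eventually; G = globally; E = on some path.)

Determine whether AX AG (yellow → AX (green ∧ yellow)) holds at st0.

Violated

States satisfying AG (yellow → AX (green ∧ yellow)): ∅.
States satisfying AX AG (yellow → AX (green ∧ yellow)): ∅.
st0 ∉ Sat(AX AG (yellow → AX (green ∧ yellow))).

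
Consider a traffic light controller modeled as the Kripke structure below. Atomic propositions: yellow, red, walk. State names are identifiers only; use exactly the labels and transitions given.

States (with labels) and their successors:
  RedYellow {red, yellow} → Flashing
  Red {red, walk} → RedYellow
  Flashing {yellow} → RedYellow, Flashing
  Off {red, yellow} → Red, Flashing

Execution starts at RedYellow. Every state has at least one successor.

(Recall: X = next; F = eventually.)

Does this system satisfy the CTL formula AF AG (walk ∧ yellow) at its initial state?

Does not hold

States satisfying AG (walk ∧ yellow): ∅.
States satisfying AF AG (walk ∧ yellow): ∅.
There is a path from RedYellow along which AG (walk ∧ yellow) never holds.
RedYellow ∉ Sat(AF AG (walk ∧ yellow)).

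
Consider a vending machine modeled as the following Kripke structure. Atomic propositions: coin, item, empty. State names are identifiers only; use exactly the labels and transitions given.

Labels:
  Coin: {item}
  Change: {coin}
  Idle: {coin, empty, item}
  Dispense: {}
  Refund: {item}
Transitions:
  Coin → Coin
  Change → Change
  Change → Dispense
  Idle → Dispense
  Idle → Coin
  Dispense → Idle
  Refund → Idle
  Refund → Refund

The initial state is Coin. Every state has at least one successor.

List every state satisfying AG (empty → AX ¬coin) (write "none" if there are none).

States satisfying empty → AX ¬coin: {Coin, Change, Idle, Dispense, Refund}.
States satisfying AG (empty → AX ¬coin): {Coin, Change, Idle, Dispense, Refund}.

{Coin, Change, Idle, Dispense, Refund}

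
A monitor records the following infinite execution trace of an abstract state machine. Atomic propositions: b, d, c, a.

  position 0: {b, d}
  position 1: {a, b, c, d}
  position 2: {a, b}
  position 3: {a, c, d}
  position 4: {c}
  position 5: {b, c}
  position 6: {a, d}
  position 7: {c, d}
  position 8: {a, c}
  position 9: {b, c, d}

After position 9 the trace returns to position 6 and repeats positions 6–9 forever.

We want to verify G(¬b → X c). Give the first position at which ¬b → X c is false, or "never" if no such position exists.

never

¬b → X c holds at every position 0..9, and those are all the positions the trace ever visits, so the invariant G(¬b → X c) is never violated.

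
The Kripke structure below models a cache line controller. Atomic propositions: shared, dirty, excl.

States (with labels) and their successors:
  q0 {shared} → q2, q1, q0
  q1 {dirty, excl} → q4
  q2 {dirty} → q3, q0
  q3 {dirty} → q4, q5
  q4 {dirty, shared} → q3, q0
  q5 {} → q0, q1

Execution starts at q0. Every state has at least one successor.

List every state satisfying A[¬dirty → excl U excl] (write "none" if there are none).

{q1}

States satisfying ¬dirty → excl: {q1, q2, q3, q4}.
States satisfying excl: {q1}.
States satisfying A[¬dirty → excl U excl]: {q1}.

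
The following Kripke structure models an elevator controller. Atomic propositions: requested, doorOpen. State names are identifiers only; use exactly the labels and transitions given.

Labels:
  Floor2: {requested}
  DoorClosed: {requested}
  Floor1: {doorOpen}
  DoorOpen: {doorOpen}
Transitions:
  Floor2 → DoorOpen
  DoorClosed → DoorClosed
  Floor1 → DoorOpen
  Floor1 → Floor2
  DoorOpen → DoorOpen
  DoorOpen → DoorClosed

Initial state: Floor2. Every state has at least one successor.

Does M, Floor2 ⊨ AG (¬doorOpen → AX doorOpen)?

Violated

States satisfying ¬doorOpen → AX doorOpen: {Floor2, Floor1, DoorOpen}.
States satisfying AG (¬doorOpen → AX doorOpen): ∅.
DoorClosed is reachable from Floor2 and violates ¬doorOpen → AX doorOpen, so AG fails at Floor2.
Floor2 ∉ Sat(AG (¬doorOpen → AX doorOpen)).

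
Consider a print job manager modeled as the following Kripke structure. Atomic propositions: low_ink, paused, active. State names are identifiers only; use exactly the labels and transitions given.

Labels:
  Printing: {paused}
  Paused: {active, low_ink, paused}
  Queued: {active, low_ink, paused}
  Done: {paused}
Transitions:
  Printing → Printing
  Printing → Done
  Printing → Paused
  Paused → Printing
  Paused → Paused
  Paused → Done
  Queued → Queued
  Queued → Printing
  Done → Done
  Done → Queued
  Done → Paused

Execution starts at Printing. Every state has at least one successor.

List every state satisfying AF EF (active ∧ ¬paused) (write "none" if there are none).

States satisfying EF (active ∧ ¬paused): ∅.
States satisfying AF EF (active ∧ ¬paused): ∅.

none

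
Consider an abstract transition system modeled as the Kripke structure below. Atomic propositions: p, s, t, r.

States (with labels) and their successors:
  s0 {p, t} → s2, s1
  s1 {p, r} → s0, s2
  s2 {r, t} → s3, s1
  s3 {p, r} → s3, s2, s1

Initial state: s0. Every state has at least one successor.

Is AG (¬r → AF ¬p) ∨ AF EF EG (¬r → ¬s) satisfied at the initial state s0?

Yes

States satisfying ¬r → AF ¬p: {s1, s2, s3}.
States satisfying AG (¬r → AF ¬p): ∅.
States satisfying EF EG (¬r → ¬s): {s0, s1, s2, s3}.
States satisfying AF EF EG (¬r → ¬s): {s0, s1, s2, s3}.
States satisfying AG (¬r → AF ¬p) ∨ AF EF EG (¬r → ¬s): {s0, s1, s2, s3}.
s0 ∈ Sat(AG (¬r → AF ¬p) ∨ AF EF EG (¬r → ¬s)).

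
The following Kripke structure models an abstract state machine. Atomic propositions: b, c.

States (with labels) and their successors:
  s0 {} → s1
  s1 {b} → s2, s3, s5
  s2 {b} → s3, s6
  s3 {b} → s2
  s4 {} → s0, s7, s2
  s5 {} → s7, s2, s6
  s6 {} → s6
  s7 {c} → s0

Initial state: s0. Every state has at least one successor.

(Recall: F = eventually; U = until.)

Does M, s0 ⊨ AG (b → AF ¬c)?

States satisfying b → AF ¬c: {s0, s1, s2, s3, s4, s5, s6, s7}.
States satisfying AG (b → AF ¬c): {s0, s1, s2, s3, s4, s5, s6, s7}.
Every state reachable from s0 satisfies b → AF ¬c.
s0 ∈ Sat(AG (b → AF ¬c)).

Holds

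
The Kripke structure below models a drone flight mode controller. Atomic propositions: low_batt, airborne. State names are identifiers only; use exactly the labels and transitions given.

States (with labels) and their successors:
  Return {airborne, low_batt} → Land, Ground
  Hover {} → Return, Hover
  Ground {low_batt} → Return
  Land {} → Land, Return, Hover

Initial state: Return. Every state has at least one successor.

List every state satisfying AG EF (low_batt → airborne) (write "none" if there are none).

States satisfying EF (low_batt → airborne): {Return, Hover, Ground, Land}.
States satisfying AG EF (low_batt → airborne): {Return, Hover, Ground, Land}.

{Return, Hover, Ground, Land}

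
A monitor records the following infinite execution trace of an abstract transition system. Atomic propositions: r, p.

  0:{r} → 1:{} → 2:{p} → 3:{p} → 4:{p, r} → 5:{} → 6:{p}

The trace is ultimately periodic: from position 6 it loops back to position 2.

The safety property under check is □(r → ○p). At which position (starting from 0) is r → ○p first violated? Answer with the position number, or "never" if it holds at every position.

At position 0 the labels are {r} and the next position 1 has {}, so r → ○p is false there. This is the first violation.

0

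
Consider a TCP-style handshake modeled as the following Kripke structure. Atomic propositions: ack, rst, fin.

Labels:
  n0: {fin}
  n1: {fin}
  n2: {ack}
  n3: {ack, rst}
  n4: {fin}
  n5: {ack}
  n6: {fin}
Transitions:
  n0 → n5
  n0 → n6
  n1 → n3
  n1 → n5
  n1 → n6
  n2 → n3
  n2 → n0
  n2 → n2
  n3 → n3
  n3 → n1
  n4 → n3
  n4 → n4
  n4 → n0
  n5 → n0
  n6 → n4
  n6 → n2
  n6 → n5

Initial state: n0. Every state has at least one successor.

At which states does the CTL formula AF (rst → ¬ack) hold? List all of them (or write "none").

States satisfying rst → ¬ack: {n0, n1, n2, n4, n5, n6}.
States satisfying AF (rst → ¬ack): {n0, n1, n2, n4, n5, n6}.

{n0, n1, n2, n4, n5, n6}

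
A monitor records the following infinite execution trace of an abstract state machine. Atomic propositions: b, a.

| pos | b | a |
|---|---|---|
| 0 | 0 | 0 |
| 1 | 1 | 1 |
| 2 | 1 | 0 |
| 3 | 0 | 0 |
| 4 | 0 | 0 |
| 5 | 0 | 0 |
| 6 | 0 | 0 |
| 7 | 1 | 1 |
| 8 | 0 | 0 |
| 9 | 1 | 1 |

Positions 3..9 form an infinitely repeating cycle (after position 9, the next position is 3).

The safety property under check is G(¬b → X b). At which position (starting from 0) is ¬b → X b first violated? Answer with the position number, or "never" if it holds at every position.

3

Check ¬b → X b at each position in order: 0 ✓, 1 ✓, 2 ✓.
At position 3 the labels are {} and the next position 4 has {}, so ¬b → X b is false there. This is the first violation.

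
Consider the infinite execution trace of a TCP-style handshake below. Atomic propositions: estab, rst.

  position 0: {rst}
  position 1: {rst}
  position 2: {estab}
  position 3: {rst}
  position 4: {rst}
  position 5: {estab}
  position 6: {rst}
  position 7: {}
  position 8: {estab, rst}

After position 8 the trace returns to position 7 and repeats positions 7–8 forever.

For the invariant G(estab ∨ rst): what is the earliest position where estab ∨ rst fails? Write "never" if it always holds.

Check estab ∨ rst at each position in order: 0 ✓, 1 ✓, 2 ✓, 3 ✓, 4 ✓, 5 ✓, 6 ✓.
At position 7 the labels are {}, so estab ∨ rst is false there. This is the first violation.

7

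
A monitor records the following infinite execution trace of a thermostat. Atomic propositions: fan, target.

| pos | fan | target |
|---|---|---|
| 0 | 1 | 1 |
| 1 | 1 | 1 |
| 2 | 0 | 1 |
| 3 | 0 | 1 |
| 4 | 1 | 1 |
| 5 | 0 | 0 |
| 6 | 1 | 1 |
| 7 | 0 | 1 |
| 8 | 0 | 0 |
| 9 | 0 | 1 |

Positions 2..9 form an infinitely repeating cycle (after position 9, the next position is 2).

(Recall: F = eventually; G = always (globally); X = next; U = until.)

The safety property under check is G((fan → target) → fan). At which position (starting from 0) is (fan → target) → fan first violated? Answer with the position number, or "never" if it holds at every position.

2

Check (fan → target) → fan at each position in order: 0 ✓, 1 ✓.
At position 2 the labels are {target}, so (fan → target) → fan is false there. This is the first violation.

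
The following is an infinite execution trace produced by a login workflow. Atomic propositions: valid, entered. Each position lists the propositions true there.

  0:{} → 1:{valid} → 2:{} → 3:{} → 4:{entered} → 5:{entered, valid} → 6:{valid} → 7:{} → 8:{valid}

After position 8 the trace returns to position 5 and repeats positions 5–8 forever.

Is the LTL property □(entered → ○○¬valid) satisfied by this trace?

entered → ○○¬valid must hold at every position from 0 onward. It fails at position 4, so □(entered → ○○¬valid) is false.
Positions where entered holds: 4, 5.
Check ○○¬valid at each: 4→fails, 5→ok.

Violated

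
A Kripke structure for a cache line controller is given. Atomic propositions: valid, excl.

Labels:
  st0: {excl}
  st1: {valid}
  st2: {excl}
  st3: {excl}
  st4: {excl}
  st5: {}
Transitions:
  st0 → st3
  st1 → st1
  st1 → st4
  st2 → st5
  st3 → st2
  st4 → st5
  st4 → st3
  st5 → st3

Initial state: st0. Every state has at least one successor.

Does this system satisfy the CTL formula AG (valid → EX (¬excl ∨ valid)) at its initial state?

States satisfying valid → EX (¬excl ∨ valid): {st0, st1, st2, st3, st4, st5}.
States satisfying AG (valid → EX (¬excl ∨ valid)): {st0, st1, st2, st3, st4, st5}.
Every state reachable from st0 satisfies valid → EX (¬excl ∨ valid).
st0 ∈ Sat(AG (valid → EX (¬excl ∨ valid))).

Holds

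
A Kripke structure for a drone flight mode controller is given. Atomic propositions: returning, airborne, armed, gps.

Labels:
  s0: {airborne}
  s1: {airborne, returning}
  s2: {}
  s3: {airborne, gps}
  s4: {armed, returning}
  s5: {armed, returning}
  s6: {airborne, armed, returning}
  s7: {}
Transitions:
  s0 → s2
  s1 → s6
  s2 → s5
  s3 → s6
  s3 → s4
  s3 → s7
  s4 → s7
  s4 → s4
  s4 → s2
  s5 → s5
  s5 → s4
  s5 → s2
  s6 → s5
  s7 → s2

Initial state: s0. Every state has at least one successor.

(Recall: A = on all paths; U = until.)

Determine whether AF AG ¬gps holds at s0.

Holds

States satisfying AG ¬gps: {s0, s1, s2, s4, s5, s6, s7}.
States satisfying AF AG ¬gps: {s0, s1, s2, s3, s4, s5, s6, s7}.
s0 ∈ Sat(AF AG ¬gps).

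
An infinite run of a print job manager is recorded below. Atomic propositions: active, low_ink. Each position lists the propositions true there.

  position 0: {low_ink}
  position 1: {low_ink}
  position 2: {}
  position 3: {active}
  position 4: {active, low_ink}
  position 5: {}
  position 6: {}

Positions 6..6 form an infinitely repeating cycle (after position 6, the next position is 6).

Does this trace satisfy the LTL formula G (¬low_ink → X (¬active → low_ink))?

Does not hold

¬low_ink → X (¬active → low_ink) must hold at every position from 0 onward. It fails at position 5, so G (¬low_ink → X (¬active → low_ink)) is false.
Positions where ¬low_ink holds: 2, 3, 5, 6.
Check X (¬active → low_ink) at each: 2→ok, 3→ok, 5→fails, 6→fails.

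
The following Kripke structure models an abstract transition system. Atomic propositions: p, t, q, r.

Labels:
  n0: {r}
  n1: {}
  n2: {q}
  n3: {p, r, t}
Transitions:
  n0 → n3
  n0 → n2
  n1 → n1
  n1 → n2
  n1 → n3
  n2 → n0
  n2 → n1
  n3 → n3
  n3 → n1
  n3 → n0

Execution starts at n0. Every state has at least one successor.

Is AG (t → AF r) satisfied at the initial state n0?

Holds

States satisfying t → AF r: {n0, n1, n2, n3}.
States satisfying AG (t → AF r): {n0, n1, n2, n3}.
Every state reachable from n0 satisfies t → AF r.
n0 ∈ Sat(AG (t → AF r)).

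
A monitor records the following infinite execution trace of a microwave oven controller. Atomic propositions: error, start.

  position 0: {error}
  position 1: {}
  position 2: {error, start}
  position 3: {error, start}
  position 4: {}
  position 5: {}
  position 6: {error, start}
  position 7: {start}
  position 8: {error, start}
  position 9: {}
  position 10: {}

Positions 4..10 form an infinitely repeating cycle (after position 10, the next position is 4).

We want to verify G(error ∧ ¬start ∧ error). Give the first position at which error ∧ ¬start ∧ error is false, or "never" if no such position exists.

1

Check error ∧ ¬start ∧ error at each position in order: 0 ✓.
At position 1 the labels are {}, so error ∧ ¬start ∧ error is false there. This is the first violation.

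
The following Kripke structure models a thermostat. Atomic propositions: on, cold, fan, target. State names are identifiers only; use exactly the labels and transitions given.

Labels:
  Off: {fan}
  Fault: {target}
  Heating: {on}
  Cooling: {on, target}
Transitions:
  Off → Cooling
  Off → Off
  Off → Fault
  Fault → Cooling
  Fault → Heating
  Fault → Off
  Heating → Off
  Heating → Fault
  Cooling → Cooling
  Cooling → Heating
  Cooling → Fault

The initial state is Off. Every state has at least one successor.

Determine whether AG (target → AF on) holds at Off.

Does not hold

States satisfying target → AF on: {Off, Heating, Cooling}.
States satisfying AG (target → AF on): ∅.
Fault is reachable from Off and violates target → AF on, so AG fails at Off.
Off ∉ Sat(AG (target → AF on)).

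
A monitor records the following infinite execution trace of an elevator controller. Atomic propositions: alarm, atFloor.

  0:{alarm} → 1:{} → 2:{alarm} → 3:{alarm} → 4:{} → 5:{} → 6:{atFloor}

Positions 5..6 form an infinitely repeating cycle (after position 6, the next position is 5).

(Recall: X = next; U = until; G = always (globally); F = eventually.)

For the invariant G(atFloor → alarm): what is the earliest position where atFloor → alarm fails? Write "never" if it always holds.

Check atFloor → alarm at each position in order: 0 ✓, 1 ✓, 2 ✓, 3 ✓, 4 ✓, 5 ✓.
At position 6 the labels are {atFloor}, so atFloor → alarm is false there. This is the first violation.

6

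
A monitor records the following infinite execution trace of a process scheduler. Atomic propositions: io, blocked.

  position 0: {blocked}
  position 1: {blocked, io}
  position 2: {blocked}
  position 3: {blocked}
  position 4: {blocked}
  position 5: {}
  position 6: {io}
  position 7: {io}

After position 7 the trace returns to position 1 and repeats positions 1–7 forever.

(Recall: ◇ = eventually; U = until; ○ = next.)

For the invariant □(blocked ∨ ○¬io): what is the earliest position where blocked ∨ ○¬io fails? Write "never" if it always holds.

5

Check blocked ∨ ○¬io at each position in order: 0 ✓, 1 ✓, 2 ✓, 3 ✓, 4 ✓.
At position 5 the labels are {} and the next position 6 has {io}, so blocked ∨ ○¬io is false there. This is the first violation.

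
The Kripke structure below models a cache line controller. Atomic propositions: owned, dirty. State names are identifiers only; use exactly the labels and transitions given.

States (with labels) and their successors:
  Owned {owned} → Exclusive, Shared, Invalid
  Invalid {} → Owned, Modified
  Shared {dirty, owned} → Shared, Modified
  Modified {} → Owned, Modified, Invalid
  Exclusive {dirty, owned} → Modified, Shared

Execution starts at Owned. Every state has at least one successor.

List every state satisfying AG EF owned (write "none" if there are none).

States satisfying EF owned: {Owned, Invalid, Shared, Modified, Exclusive}.
States satisfying AG EF owned: {Owned, Invalid, Shared, Modified, Exclusive}.

{Owned, Invalid, Shared, Modified, Exclusive}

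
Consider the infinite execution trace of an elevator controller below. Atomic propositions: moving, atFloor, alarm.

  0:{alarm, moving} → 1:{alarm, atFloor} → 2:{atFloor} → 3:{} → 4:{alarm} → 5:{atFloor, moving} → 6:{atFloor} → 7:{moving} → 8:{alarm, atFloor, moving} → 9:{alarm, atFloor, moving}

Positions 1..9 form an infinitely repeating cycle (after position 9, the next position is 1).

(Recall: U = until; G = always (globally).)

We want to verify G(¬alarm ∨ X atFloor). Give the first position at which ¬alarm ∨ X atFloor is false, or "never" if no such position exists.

¬alarm ∨ X atFloor holds at every position 0..9, and those are all the positions the trace ever visits, so the invariant G(¬alarm ∨ X atFloor) is never violated.

never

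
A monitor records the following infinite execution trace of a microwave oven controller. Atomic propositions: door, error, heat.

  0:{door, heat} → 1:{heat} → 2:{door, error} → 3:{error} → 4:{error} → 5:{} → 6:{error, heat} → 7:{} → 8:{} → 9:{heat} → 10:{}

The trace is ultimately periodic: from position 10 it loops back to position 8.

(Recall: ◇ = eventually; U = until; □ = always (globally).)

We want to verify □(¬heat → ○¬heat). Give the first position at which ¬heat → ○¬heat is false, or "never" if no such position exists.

Check ¬heat → ○¬heat at each position in order: 0 ✓, 1 ✓, 2 ✓, 3 ✓, 4 ✓.
At position 5 the labels are {} and the next position 6 has {error, heat}, so ¬heat → ○¬heat is false there. This is the first violation.

5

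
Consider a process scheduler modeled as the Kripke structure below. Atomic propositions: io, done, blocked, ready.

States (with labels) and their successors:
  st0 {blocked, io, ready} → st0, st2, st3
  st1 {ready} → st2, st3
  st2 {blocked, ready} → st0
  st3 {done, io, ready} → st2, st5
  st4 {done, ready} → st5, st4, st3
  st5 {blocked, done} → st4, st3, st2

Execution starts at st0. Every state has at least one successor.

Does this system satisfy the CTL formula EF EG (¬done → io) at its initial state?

States satisfying EG (¬done → io): {st0, st3, st4, st5}.
States satisfying EF EG (¬done → io): {st0, st1, st2, st3, st4, st5}.
Some path from st0 reaches a state where EG (¬done → io) holds.
st0 ∈ Sat(EF EG (¬done → io)).

Holds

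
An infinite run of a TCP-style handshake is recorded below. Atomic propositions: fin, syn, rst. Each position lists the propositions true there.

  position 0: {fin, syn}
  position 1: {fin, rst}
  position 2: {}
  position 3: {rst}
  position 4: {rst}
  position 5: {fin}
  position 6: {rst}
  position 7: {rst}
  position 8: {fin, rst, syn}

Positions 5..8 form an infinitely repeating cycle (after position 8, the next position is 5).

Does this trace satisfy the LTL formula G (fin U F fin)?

Yes

fin U F fin holds at every position 0..8, and those are all positions ever visited, so G (fin U F fin) holds.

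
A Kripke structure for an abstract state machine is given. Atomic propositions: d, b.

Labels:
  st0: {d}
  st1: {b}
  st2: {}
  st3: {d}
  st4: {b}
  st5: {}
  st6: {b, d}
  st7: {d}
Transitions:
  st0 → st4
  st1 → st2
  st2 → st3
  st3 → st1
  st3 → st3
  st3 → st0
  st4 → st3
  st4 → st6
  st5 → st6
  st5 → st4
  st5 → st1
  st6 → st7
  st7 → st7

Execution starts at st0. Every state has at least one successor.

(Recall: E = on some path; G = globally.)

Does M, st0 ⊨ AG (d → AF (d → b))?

States satisfying d → AF (d → b): {st0, st1, st2, st4, st5, st6}.
States satisfying AG (d → AF (d → b)): ∅.
st3 is reachable from st0 and violates d → AF (d → b), so AG fails at st0.
st0 ∉ Sat(AG (d → AF (d → b))).

Violated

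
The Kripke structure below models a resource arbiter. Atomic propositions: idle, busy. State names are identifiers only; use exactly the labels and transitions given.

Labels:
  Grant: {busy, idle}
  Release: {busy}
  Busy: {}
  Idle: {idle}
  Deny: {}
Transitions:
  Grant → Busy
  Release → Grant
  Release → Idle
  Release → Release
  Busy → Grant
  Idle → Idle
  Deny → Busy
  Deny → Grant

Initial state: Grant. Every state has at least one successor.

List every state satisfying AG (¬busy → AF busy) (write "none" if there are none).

States satisfying ¬busy → AF busy: {Grant, Release, Busy, Deny}.
States satisfying AG (¬busy → AF busy): {Grant, Busy, Deny}.

{Grant, Busy, Deny}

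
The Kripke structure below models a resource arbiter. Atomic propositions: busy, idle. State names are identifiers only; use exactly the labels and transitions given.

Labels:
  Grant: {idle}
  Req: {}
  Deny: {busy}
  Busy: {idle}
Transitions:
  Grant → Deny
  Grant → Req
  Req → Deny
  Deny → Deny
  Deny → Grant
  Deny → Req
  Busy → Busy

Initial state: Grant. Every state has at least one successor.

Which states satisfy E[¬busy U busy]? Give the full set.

{Grant, Req, Deny}

States satisfying ¬busy: {Grant, Req, Busy}.
States satisfying busy: {Deny}.
States satisfying E[¬busy U busy]: {Grant, Req, Deny}.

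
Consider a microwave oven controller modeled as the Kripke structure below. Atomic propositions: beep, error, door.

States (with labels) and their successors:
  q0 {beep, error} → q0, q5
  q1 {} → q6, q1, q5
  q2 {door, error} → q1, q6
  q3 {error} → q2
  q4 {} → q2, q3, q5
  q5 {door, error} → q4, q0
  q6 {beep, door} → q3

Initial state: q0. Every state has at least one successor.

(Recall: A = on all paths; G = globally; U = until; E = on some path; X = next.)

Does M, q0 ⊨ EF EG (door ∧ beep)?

States satisfying EG (door ∧ beep): ∅.
States satisfying EF EG (door ∧ beep): ∅.
No suitable path/successor from q0 witnesses the formula.
q0 ∉ Sat(EF EG (door ∧ beep)).

No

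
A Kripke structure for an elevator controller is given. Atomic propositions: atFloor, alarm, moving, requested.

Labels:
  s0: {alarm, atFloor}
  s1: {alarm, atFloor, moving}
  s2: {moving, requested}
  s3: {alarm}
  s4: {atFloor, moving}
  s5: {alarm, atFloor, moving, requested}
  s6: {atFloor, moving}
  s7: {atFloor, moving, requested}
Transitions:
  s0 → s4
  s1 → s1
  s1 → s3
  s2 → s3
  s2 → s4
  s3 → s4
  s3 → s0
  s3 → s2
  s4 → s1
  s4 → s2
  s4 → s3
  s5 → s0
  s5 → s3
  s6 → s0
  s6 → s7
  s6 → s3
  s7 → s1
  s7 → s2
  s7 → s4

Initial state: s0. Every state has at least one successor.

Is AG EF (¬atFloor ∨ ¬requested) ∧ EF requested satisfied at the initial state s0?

Satisfied

States satisfying EF (¬atFloor ∨ ¬requested): {s0, s1, s2, s3, s4, s5, s6, s7}.
States satisfying AG EF (¬atFloor ∨ ¬requested): {s0, s1, s2, s3, s4, s5, s6, s7}.
States satisfying requested: {s2, s5, s7}.
States satisfying EF requested: {s0, s1, s2, s3, s4, s5, s6, s7}.
States satisfying AG EF (¬atFloor ∨ ¬requested) ∧ EF requested: {s0, s1, s2, s3, s4, s5, s6, s7}.
s0 ∈ Sat(AG EF (¬atFloor ∨ ¬requested) ∧ EF requested).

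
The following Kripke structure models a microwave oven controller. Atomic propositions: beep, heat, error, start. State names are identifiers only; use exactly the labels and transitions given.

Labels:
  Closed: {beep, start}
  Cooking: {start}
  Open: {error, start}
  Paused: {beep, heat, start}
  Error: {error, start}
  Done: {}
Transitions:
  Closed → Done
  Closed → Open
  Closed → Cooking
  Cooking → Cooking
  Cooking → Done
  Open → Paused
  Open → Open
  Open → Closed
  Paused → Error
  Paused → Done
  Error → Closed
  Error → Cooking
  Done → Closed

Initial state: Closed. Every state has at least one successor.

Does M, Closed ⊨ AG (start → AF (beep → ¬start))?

States satisfying start → AF (beep → ¬start): {Closed, Cooking, Open, Paused, Error, Done}.
States satisfying AG (start → AF (beep → ¬start)): {Closed, Cooking, Open, Paused, Error, Done}.
Every state reachable from Closed satisfies start → AF (beep → ¬start).
Closed ∈ Sat(AG (start → AF (beep → ¬start))).

Holds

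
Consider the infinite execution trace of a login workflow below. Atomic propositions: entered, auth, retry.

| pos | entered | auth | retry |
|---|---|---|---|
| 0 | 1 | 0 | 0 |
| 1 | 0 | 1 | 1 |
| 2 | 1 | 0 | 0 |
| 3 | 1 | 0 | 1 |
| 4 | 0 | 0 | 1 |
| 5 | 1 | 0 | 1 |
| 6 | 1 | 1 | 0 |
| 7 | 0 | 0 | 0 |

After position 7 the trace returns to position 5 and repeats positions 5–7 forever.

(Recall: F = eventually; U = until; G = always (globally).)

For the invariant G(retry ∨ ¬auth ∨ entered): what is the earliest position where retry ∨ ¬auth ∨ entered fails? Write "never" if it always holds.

retry ∨ ¬auth ∨ entered holds at every position 0..7, and those are all the positions the trace ever visits, so the invariant G(retry ∨ ¬auth ∨ entered) is never violated.

never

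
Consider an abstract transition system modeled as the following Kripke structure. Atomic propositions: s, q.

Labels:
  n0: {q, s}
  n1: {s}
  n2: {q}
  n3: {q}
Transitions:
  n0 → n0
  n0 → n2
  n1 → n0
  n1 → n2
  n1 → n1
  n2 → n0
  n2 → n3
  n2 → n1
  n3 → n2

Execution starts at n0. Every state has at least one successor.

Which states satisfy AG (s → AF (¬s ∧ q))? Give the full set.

none

States satisfying s → AF (¬s ∧ q): {n2, n3}.
States satisfying AG (s → AF (¬s ∧ q)): ∅.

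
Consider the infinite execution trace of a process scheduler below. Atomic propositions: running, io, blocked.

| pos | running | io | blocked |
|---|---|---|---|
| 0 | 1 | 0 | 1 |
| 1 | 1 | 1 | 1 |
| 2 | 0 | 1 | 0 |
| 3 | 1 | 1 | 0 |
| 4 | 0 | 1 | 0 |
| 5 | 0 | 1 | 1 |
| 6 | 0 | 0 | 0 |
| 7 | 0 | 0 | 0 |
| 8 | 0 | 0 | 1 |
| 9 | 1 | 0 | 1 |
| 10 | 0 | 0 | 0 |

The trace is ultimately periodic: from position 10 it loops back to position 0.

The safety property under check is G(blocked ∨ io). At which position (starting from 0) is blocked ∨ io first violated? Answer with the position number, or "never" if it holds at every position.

Check blocked ∨ io at each position in order: 0 ✓, 1 ✓, 2 ✓, 3 ✓, 4 ✓, 5 ✓.
At position 6 the labels are {}, so blocked ∨ io is false there. This is the first violation.

6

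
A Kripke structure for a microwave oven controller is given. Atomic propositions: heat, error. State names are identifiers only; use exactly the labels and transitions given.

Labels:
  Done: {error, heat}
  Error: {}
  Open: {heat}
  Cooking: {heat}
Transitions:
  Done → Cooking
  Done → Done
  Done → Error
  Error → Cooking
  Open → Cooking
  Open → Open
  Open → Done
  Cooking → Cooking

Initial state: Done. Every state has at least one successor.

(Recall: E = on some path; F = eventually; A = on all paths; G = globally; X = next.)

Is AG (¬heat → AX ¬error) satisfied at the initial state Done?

States satisfying ¬heat → AX ¬error: {Done, Error, Open, Cooking}.
States satisfying AG (¬heat → AX ¬error): {Done, Error, Open, Cooking}.
Every state reachable from Done satisfies ¬heat → AX ¬error.
Done ∈ Sat(AG (¬heat → AX ¬error)).

Holds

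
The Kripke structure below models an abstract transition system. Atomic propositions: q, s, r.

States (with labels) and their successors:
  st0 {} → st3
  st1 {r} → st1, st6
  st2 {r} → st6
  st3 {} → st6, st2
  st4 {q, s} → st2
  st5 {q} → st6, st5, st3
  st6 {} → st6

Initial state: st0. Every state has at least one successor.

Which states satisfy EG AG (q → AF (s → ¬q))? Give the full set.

States satisfying AG (q → AF (s → ¬q)): {st0, st1, st2, st3, st4, st5, st6}.
States satisfying EG AG (q → AF (s → ¬q)): {st0, st1, st2, st3, st4, st5, st6}.

{st0, st1, st2, st3, st4, st5, st6}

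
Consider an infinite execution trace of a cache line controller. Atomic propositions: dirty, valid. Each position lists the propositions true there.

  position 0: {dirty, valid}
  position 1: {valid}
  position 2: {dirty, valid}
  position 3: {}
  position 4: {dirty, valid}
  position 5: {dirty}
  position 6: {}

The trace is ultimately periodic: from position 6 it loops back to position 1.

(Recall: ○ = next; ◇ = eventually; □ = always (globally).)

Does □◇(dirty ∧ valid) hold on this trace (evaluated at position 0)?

◇(dirty ∧ valid) holds at every position 0..6, and those are all positions ever visited, so □◇(dirty ∧ valid) holds.

Yes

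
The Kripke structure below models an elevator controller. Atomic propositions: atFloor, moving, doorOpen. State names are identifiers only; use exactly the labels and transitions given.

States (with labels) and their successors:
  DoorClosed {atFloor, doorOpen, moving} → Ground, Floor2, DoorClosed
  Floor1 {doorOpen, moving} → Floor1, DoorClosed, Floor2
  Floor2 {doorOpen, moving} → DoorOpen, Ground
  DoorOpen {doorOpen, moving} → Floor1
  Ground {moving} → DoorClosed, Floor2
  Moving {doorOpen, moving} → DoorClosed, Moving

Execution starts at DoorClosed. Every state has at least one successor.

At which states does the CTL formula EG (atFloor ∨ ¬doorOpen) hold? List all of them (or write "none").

{DoorClosed, Ground}

States satisfying atFloor ∨ ¬doorOpen: {DoorClosed, Ground}.
States satisfying EG (atFloor ∨ ¬doorOpen): {DoorClosed, Ground}.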